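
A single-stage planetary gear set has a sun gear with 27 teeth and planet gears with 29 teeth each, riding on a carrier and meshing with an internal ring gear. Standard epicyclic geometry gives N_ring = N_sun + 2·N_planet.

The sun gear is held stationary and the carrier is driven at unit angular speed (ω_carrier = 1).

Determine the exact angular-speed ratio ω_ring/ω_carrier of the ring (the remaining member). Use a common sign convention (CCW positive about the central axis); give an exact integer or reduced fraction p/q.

112/85

N_ring = 27 + 2·29 = 85
27(ω_s−ω_c) = −85(ω_r−ω_c),  ω_s=0, ω_c=1
ω_r = 1 − (27/85)(0−1) = 112/85
ω_r/ω_c = 112/85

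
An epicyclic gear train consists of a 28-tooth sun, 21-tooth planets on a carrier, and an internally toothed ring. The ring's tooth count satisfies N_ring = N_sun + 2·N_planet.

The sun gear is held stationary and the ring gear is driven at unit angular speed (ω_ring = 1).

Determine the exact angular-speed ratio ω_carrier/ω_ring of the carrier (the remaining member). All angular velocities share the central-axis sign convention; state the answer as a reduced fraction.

5/7

N_ring = 28 + 2·21 = 70
28(ω_s−ω_c) = −70(ω_r−ω_c),  ω_s=0, ω_r=1
28(0−ω_c) = −70(1−ω_c)  ⇒  98ω_c = 70  ⇒  ω_c = 5/7
ω_c/ω_r = 5/7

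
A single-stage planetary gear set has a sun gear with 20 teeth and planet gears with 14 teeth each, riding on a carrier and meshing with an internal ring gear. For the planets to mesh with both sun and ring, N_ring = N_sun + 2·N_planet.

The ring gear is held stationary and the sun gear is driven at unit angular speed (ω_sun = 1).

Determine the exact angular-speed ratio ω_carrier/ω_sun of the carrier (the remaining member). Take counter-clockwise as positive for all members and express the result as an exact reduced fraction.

N_ring = 20 + 2·14 = 48
20(ω_s−ω_c) = −48(ω_r−ω_c),  ω_r=0, ω_s=1
20(1−ω_c) = −48(0−ω_c)  ⇒  68ω_c = 20  ⇒  ω_c = 5/17
ω_c/ω_s = 5/17

5/17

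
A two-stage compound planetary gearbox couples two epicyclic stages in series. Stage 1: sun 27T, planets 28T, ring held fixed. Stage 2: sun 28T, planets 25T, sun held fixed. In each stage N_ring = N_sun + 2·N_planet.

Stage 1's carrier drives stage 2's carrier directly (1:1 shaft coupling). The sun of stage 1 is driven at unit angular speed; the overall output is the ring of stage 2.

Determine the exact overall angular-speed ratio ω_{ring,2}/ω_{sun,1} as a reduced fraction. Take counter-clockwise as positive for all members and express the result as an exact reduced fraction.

Stage 1: N_ring = 27 + 2·28 = 83
Stage 1: 27(ω_s−ω_c) = −83(ω_r−ω_c),  ω_r=0, ω_s=1
Stage 1: 27(1−ω_c) = −83(0−ω_c)  ⇒  110ω_c = 27  ⇒  ω_c = 27/110
  ⇒ ω_c¹/ω_s¹ = 27/110
Stage 2: N_ring = 28 + 2·25 = 78
Stage 2: 28(ω_s−ω_c) = −78(ω_r−ω_c),  ω_s=0, ω_c=1
Stage 2: ω_r = 1 − (28/78)(0−1) = 53/39
  ⇒ ω_r²/ω_c² = 53/39
Coupling ω_c² = ω_c¹ ⇒ overall = 27/110 × 53/39 = 477/1430

477/1430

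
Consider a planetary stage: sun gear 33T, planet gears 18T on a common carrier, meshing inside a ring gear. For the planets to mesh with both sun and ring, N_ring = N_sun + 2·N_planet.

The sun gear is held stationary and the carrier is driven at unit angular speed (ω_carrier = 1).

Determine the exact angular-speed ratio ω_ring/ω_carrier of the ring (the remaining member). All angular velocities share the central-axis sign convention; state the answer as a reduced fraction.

N_ring = 33 + 2·18 = 69
33(ω_s−ω_c) = −69(ω_r−ω_c),  ω_s=0, ω_c=1
ω_r = 1 − (33/69)(0−1) = 34/23
ω_r/ω_c = 34/23

34/23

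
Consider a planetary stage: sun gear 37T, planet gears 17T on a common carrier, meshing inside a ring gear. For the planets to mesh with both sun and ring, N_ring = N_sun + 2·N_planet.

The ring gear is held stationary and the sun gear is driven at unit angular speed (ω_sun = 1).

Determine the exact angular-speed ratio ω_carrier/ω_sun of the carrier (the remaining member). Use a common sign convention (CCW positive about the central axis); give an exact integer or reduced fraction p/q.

N_ring = 37 + 2·17 = 71
37(ω_s−ω_c) = −71(ω_r−ω_c),  ω_r=0, ω_s=1
37(1−ω_c) = −71(0−ω_c)  ⇒  108ω_c = 37  ⇒  ω_c = 37/108
ω_c/ω_s = 37/108

37/108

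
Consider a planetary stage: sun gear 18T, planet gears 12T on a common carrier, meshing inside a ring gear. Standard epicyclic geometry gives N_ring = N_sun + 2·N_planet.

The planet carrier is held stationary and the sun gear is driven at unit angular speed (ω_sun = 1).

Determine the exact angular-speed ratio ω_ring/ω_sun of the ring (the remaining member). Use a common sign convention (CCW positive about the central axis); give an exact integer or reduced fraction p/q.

N_ring = 18 + 2·12 = 42
18(ω_s−ω_c) = −42(ω_r−ω_c),  ω_c=0, ω_s=1
ω_r = 0 − (18/42)(1−0) = -3/7
ω_r/ω_s = -3/7

-3/7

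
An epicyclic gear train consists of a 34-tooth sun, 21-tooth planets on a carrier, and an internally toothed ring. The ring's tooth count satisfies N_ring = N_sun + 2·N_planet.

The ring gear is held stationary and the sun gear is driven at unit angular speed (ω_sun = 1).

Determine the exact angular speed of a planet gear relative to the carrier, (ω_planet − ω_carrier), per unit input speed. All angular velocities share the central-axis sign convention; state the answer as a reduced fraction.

N_ring = 34 + 2·21 = 76
34(ω_s−ω_c) = −76(ω_r−ω_c),  ω_r=0, ω_s=1
34(1−ω_c) = −76(0−ω_c)  ⇒  110ω_c = 34  ⇒  ω_c = 17/55
sun–planet: 34·(1−17/55) = −21·(ω_p−ω_c)  ⇒  ω_p−ω_c = −(34/21)·(38/55) = -1292/1155

-1292/1155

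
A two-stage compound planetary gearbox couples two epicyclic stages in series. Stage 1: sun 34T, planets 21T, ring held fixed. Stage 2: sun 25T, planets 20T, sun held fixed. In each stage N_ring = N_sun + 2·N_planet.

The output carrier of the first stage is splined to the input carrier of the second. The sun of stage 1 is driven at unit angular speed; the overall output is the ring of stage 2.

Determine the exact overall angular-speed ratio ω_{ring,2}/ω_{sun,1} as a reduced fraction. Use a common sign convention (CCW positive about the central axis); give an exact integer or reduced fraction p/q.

Stage 1: N_ring = 34 + 2·21 = 76
Stage 1: 34(ω_s−ω_c) = −76(ω_r−ω_c),  ω_r=0, ω_s=1
Stage 1: 34(1−ω_c) = −76(0−ω_c)  ⇒  110ω_c = 34  ⇒  ω_c = 17/55
  ⇒ ω_c¹/ω_s¹ = 17/55
Stage 2: N_ring = 25 + 2·20 = 65
Stage 2: 25(ω_s−ω_c) = −65(ω_r−ω_c),  ω_s=0, ω_c=1
Stage 2: ω_r = 1 − (25/65)(0−1) = 18/13
  ⇒ ω_r²/ω_c² = 18/13
Coupling ω_c² = ω_c¹ ⇒ overall = 17/55 × 18/13 = 306/715

306/715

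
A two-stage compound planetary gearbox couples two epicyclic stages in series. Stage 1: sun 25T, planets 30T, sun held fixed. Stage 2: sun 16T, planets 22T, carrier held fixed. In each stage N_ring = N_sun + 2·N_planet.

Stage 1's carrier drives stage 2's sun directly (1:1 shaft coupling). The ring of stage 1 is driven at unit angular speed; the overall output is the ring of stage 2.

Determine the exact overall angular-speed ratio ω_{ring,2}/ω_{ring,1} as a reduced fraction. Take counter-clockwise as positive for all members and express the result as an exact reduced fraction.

-34/165

Stage 1: N_ring = 25 + 2·30 = 85
Stage 1: 25(ω_s−ω_c) = −85(ω_r−ω_c),  ω_s=0, ω_r=1
Stage 1: 25(0−ω_c) = −85(1−ω_c)  ⇒  110ω_c = 85  ⇒  ω_c = 17/22
  ⇒ ω_c¹/ω_r¹ = 17/22
Stage 2: N_ring = 16 + 2·22 = 60
Stage 2: 16(ω_s−ω_c) = −60(ω_r−ω_c),  ω_c=0, ω_s=1
Stage 2: ω_r = 0 − (16/60)(1−0) = -4/15
  ⇒ ω_r²/ω_s² = -4/15
Coupling ω_s² = ω_c¹ ⇒ overall = 17/22 × -4/15 = -34/165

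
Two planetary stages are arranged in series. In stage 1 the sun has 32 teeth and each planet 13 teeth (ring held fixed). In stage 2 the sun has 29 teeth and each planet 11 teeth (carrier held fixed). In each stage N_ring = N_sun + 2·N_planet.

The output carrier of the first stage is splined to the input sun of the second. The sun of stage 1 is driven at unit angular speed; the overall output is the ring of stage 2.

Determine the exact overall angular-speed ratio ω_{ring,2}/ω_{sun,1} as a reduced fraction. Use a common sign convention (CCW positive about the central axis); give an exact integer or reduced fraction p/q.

-464/2295

Stage 1: N_ring = 32 + 2·13 = 58
Stage 1: 32(ω_s−ω_c) = −58(ω_r−ω_c),  ω_r=0, ω_s=1
Stage 1: 32(1−ω_c) = −58(0−ω_c)  ⇒  90ω_c = 32  ⇒  ω_c = 16/45
  ⇒ ω_c¹/ω_s¹ = 16/45
Stage 2: N_ring = 29 + 2·11 = 51
Stage 2: 29(ω_s−ω_c) = −51(ω_r−ω_c),  ω_c=0, ω_s=1
Stage 2: ω_r = 0 − (29/51)(1−0) = -29/51
  ⇒ ω_r²/ω_s² = -29/51
Coupling ω_s² = ω_c¹ ⇒ overall = 16/45 × -29/51 = -464/2295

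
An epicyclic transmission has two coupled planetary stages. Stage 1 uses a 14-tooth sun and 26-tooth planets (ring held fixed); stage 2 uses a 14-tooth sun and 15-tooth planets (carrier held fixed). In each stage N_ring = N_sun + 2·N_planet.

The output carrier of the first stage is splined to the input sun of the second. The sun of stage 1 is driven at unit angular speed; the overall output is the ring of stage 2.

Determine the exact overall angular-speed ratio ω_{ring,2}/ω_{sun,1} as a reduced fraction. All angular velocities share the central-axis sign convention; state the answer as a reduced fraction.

Stage 1: N_ring = 14 + 2·26 = 66
Stage 1: 14(ω_s−ω_c) = −66(ω_r−ω_c),  ω_r=0, ω_s=1
Stage 1: 14(1−ω_c) = −66(0−ω_c)  ⇒  80ω_c = 14  ⇒  ω_c = 7/40
  ⇒ ω_c¹/ω_s¹ = 7/40
Stage 2: N_ring = 14 + 2·15 = 44
Stage 2: 14(ω_s−ω_c) = −44(ω_r−ω_c),  ω_c=0, ω_s=1
Stage 2: ω_r = 0 − (14/44)(1−0) = -7/22
  ⇒ ω_r²/ω_s² = -7/22
Coupling ω_s² = ω_c¹ ⇒ overall = 7/40 × -7/22 = -49/880

-49/880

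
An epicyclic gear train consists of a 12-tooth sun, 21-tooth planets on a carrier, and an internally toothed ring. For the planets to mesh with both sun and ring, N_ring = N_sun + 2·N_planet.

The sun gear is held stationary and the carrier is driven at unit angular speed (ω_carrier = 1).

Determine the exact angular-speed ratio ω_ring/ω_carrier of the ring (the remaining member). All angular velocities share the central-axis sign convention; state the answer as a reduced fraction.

N_ring = 12 + 2·21 = 54
12(ω_s−ω_c) = −54(ω_r−ω_c),  ω_s=0, ω_c=1
ω_r = 1 − (12/54)(0−1) = 11/9
ω_r/ω_c = 11/9

11/9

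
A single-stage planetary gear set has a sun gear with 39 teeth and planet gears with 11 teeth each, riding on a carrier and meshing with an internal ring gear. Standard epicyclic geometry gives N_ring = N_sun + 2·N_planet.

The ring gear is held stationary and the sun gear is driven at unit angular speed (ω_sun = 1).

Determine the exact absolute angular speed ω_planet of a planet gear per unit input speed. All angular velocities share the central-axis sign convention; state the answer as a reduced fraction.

-39/22

N_ring = 39 + 2·11 = 61
39(ω_s−ω_c) = −61(ω_r−ω_c),  ω_r=0, ω_s=1
39(1−ω_c) = −61(0−ω_c)  ⇒  100ω_c = 39  ⇒  ω_c = 39/100
sun–planet: 39·(1−39/100) = −11·(ω_p−ω_c)  ⇒  ω_p−ω_c = −(39/11)·(61/100) = -2379/1100
ω_p = 39/100 − 2379/1100 = -39/22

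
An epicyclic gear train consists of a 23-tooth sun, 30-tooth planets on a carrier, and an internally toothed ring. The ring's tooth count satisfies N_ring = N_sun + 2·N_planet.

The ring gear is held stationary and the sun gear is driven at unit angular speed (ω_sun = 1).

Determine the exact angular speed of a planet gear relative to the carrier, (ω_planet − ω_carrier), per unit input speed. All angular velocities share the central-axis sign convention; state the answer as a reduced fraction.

-1909/3180

N_ring = 23 + 2·30 = 83
23(ω_s−ω_c) = −83(ω_r−ω_c),  ω_r=0, ω_s=1
23(1−ω_c) = −83(0−ω_c)  ⇒  106ω_c = 23  ⇒  ω_c = 23/106
sun–planet: 23·(1−23/106) = −30·(ω_p−ω_c)  ⇒  ω_p−ω_c = −(23/30)·(83/106) = -1909/3180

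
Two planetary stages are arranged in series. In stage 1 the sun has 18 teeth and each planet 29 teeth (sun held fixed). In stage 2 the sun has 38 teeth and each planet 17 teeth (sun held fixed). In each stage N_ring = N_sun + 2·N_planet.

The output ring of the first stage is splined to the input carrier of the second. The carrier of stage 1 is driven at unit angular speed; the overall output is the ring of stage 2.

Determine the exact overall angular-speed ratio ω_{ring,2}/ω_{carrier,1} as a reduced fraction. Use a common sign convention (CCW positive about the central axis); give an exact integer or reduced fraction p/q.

Stage 1: N_ring = 18 + 2·29 = 76
Stage 1: 18(ω_s−ω_c) = −76(ω_r−ω_c),  ω_s=0, ω_c=1
Stage 1: ω_r = 1 − (18/76)(0−1) = 47/38
  ⇒ ω_r¹/ω_c¹ = 47/38
Stage 2: N_ring = 38 + 2·17 = 72
Stage 2: 38(ω_s−ω_c) = −72(ω_r−ω_c),  ω_s=0, ω_c=1
Stage 2: ω_r = 1 − (38/72)(0−1) = 55/36
  ⇒ ω_r²/ω_c² = 55/36
Coupling ω_c² = ω_r¹ ⇒ overall = 47/38 × 55/36 = 2585/1368

2585/1368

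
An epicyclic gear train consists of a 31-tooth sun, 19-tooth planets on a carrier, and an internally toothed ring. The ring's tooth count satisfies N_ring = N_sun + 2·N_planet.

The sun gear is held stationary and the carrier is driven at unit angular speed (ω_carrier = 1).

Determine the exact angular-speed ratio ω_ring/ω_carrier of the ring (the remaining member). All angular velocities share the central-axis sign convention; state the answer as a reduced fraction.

N_ring = 31 + 2·19 = 69
31(ω_s−ω_c) = −69(ω_r−ω_c),  ω_s=0, ω_c=1
ω_r = 1 − (31/69)(0−1) = 100/69
ω_r/ω_c = 100/69

100/69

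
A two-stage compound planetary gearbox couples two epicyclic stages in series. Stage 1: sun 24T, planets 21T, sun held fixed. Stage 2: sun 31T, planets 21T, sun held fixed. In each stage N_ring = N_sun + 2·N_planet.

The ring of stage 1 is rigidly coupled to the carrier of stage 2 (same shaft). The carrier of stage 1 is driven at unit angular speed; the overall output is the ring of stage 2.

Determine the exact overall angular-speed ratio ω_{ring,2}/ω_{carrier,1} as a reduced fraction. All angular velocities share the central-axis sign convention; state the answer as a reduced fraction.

1560/803

Stage 1: N_ring = 24 + 2·21 = 66
Stage 1: 24(ω_s−ω_c) = −66(ω_r−ω_c),  ω_s=0, ω_c=1
Stage 1: ω_r = 1 − (24/66)(0−1) = 15/11
  ⇒ ω_r¹/ω_c¹ = 15/11
Stage 2: N_ring = 31 + 2·21 = 73
Stage 2: 31(ω_s−ω_c) = −73(ω_r−ω_c),  ω_s=0, ω_c=1
Stage 2: ω_r = 1 − (31/73)(0−1) = 104/73
  ⇒ ω_r²/ω_c² = 104/73
Coupling ω_c² = ω_r¹ ⇒ overall = 15/11 × 104/73 = 1560/803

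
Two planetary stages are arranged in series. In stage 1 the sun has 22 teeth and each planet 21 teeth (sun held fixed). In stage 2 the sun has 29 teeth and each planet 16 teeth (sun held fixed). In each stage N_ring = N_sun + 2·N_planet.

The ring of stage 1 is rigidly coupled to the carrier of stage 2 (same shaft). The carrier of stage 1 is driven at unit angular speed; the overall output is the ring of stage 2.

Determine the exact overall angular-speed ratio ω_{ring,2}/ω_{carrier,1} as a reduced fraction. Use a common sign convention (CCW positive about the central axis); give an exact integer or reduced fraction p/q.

1935/976

Stage 1: N_ring = 22 + 2·21 = 64
Stage 1: 22(ω_s−ω_c) = −64(ω_r−ω_c),  ω_s=0, ω_c=1
Stage 1: ω_r = 1 − (22/64)(0−1) = 43/32
  ⇒ ω_r¹/ω_c¹ = 43/32
Stage 2: N_ring = 29 + 2·16 = 61
Stage 2: 29(ω_s−ω_c) = −61(ω_r−ω_c),  ω_s=0, ω_c=1
Stage 2: ω_r = 1 − (29/61)(0−1) = 90/61
  ⇒ ω_r²/ω_c² = 90/61
Coupling ω_c² = ω_r¹ ⇒ overall = 43/32 × 90/61 = 1935/976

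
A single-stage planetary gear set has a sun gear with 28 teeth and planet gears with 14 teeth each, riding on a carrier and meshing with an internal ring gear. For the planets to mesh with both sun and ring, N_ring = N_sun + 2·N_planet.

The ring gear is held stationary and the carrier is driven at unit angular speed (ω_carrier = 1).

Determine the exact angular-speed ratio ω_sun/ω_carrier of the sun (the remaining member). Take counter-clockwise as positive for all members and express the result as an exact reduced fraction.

N_ring = 28 + 2·14 = 56
28(ω_s−ω_c) = −56(ω_r−ω_c),  ω_r=0, ω_c=1
ω_s = 1 − (56/28)(0−1) = 3
ω_s/ω_c = 3

3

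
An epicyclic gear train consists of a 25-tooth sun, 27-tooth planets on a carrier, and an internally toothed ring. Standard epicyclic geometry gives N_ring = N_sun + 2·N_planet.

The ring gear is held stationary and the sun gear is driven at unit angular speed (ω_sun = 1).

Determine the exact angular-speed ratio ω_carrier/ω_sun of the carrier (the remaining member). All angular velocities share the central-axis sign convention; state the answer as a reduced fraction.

N_ring = 25 + 2·27 = 79
25(ω_s−ω_c) = −79(ω_r−ω_c),  ω_r=0, ω_s=1
25(1−ω_c) = −79(0−ω_c)  ⇒  104ω_c = 25  ⇒  ω_c = 25/104
ω_c/ω_s = 25/104

25/104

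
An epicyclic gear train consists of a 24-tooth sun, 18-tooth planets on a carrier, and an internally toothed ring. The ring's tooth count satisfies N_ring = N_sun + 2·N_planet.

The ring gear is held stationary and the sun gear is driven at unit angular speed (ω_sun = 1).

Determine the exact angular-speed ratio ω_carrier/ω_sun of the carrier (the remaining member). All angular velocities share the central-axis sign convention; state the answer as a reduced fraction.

N_ring = 24 + 2·18 = 60
24(ω_s−ω_c) = −60(ω_r−ω_c),  ω_r=0, ω_s=1
24(1−ω_c) = −60(0−ω_c)  ⇒  84ω_c = 24  ⇒  ω_c = 2/7
ω_c/ω_s = 2/7

2/7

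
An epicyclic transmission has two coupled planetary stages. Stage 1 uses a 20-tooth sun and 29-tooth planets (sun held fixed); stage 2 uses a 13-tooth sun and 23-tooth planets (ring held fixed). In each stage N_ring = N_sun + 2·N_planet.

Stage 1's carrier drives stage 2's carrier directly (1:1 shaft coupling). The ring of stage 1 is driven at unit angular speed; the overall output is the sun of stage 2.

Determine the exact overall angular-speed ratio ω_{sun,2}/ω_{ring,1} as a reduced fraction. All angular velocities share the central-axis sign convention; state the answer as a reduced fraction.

Stage 1: N_ring = 20 + 2·29 = 78
Stage 1: 20(ω_s−ω_c) = −78(ω_r−ω_c),  ω_s=0, ω_r=1
Stage 1: 20(0−ω_c) = −78(1−ω_c)  ⇒  98ω_c = 78  ⇒  ω_c = 39/49
  ⇒ ω_c¹/ω_r¹ = 39/49
Stage 2: N_ring = 13 + 2·23 = 59
Stage 2: 13(ω_s−ω_c) = −59(ω_r−ω_c),  ω_r=0, ω_c=1
Stage 2: ω_s = 1 − (59/13)(0−1) = 72/13
  ⇒ ω_s²/ω_c² = 72/13
Coupling ω_c² = ω_c¹ ⇒ overall = 39/49 × 72/13 = 216/49

216/49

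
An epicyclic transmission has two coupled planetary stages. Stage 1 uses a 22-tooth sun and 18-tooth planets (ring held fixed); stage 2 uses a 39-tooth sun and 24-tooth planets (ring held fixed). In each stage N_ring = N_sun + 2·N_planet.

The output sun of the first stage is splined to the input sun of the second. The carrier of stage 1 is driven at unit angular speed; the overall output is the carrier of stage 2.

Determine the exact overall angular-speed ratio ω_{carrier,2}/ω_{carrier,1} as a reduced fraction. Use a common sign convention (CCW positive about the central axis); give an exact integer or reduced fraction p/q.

260/231

Stage 1: N_ring = 22 + 2·18 = 58
Stage 1: 22(ω_s−ω_c) = −58(ω_r−ω_c),  ω_r=0, ω_c=1
Stage 1: ω_s = 1 − (58/22)(0−1) = 40/11
  ⇒ ω_s¹/ω_c¹ = 40/11
Stage 2: N_ring = 39 + 2·24 = 87
Stage 2: 39(ω_s−ω_c) = −87(ω_r−ω_c),  ω_r=0, ω_s=1
Stage 2: 39(1−ω_c) = −87(0−ω_c)  ⇒  126ω_c = 39  ⇒  ω_c = 13/42
  ⇒ ω_c²/ω_s² = 13/42
Coupling ω_s² = ω_s¹ ⇒ overall = 40/11 × 13/42 = 260/231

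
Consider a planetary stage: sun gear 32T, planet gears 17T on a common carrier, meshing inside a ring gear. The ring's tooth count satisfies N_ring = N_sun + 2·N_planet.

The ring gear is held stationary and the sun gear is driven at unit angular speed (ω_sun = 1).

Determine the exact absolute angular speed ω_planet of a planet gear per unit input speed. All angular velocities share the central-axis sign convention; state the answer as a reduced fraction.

N_ring = 32 + 2·17 = 66
32(ω_s−ω_c) = −66(ω_r−ω_c),  ω_r=0, ω_s=1
32(1−ω_c) = −66(0−ω_c)  ⇒  98ω_c = 32  ⇒  ω_c = 16/49
sun–planet: 32·(1−16/49) = −17·(ω_p−ω_c)  ⇒  ω_p−ω_c = −(32/17)·(33/49) = -1056/833
ω_p = 16/49 − 1056/833 = -16/17

-16/17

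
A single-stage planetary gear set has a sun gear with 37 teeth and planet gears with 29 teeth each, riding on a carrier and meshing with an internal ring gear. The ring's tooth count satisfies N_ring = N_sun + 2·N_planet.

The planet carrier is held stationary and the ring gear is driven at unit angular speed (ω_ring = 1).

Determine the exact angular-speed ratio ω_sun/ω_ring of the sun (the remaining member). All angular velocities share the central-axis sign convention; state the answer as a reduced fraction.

-95/37

N_ring = 37 + 2·29 = 95
37(ω_s−ω_c) = −95(ω_r−ω_c),  ω_c=0, ω_r=1
ω_s = 0 − (95/37)(1−0) = -95/37
ω_s/ω_r = -95/37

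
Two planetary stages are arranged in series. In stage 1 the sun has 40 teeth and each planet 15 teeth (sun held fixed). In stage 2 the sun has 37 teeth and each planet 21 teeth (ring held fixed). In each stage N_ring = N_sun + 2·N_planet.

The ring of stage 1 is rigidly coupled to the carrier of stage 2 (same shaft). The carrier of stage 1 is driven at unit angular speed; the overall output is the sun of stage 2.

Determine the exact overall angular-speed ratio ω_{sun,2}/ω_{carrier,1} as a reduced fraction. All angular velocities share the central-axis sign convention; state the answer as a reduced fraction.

Stage 1: N_ring = 40 + 2·15 = 70
Stage 1: 40(ω_s−ω_c) = −70(ω_r−ω_c),  ω_s=0, ω_c=1
Stage 1: ω_r = 1 − (40/70)(0−1) = 11/7
  ⇒ ω_r¹/ω_c¹ = 11/7
Stage 2: N_ring = 37 + 2·21 = 79
Stage 2: 37(ω_s−ω_c) = −79(ω_r−ω_c),  ω_r=0, ω_c=1
Stage 2: ω_s = 1 − (79/37)(0−1) = 116/37
  ⇒ ω_s²/ω_c² = 116/37
Coupling ω_c² = ω_r¹ ⇒ overall = 11/7 × 116/37 = 1276/259

1276/259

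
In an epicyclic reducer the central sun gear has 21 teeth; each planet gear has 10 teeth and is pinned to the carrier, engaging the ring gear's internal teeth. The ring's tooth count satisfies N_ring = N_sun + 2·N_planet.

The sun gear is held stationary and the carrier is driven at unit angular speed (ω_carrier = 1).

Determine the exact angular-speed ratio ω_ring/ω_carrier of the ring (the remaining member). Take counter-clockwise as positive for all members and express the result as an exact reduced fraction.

N_ring = 21 + 2·10 = 41
21(ω_s−ω_c) = −41(ω_r−ω_c),  ω_s=0, ω_c=1
ω_r = 1 − (21/41)(0−1) = 62/41
ω_r/ω_c = 62/41

62/41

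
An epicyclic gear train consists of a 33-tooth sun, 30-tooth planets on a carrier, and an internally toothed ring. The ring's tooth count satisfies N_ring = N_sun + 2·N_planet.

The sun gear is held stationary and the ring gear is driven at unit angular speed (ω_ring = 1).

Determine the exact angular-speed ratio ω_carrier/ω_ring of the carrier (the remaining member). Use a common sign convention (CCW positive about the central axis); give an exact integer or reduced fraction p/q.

N_ring = 33 + 2·30 = 93
33(ω_s−ω_c) = −93(ω_r−ω_c),  ω_s=0, ω_r=1
33(0−ω_c) = −93(1−ω_c)  ⇒  126ω_c = 93  ⇒  ω_c = 31/42
ω_c/ω_r = 31/42

31/42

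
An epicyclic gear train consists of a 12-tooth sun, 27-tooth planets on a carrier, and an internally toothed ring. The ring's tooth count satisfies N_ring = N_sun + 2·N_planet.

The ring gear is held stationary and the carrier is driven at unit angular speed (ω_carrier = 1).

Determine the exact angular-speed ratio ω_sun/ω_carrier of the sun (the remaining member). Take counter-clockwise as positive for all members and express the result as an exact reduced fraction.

N_ring = 12 + 2·27 = 66
12(ω_s−ω_c) = −66(ω_r−ω_c),  ω_r=0, ω_c=1
ω_s = 1 − (66/12)(0−1) = 13/2
ω_s/ω_c = 13/2

13/2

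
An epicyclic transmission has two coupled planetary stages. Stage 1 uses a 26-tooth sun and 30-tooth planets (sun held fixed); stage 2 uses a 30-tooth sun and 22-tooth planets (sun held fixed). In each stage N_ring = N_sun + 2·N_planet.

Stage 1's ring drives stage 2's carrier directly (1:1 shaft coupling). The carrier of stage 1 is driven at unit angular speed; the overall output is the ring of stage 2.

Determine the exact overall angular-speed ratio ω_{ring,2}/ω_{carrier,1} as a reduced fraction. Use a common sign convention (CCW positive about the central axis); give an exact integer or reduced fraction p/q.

Stage 1: N_ring = 26 + 2·30 = 86
Stage 1: 26(ω_s−ω_c) = −86(ω_r−ω_c),  ω_s=0, ω_c=1
Stage 1: ω_r = 1 − (26/86)(0−1) = 56/43
  ⇒ ω_r¹/ω_c¹ = 56/43
Stage 2: N_ring = 30 + 2·22 = 74
Stage 2: 30(ω_s−ω_c) = −74(ω_r−ω_c),  ω_s=0, ω_c=1
Stage 2: ω_r = 1 − (30/74)(0−1) = 52/37
  ⇒ ω_r²/ω_c² = 52/37
Coupling ω_c² = ω_r¹ ⇒ overall = 56/43 × 52/37 = 2912/1591

2912/1591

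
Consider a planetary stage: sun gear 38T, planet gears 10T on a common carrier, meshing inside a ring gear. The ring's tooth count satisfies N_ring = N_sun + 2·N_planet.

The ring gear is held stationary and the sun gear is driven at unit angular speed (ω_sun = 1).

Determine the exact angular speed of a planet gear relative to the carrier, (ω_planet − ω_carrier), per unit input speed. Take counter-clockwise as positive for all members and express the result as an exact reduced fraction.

-551/240

N_ring = 38 + 2·10 = 58
38(ω_s−ω_c) = −58(ω_r−ω_c),  ω_r=0, ω_s=1
38(1−ω_c) = −58(0−ω_c)  ⇒  96ω_c = 38  ⇒  ω_c = 19/48
sun–planet: 38·(1−19/48) = −10·(ω_p−ω_c)  ⇒  ω_p−ω_c = −(38/10)·(29/48) = -551/240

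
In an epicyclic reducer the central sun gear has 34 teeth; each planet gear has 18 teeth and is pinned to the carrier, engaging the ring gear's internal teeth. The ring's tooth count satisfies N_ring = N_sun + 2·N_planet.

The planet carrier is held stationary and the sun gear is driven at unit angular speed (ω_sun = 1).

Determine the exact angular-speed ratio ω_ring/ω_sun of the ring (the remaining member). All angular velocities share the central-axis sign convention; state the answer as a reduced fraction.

-17/35

N_ring = 34 + 2·18 = 70
34(ω_s−ω_c) = −70(ω_r−ω_c),  ω_c=0, ω_s=1
ω_r = 0 − (34/70)(1−0) = -17/35
ω_r/ω_s = -17/35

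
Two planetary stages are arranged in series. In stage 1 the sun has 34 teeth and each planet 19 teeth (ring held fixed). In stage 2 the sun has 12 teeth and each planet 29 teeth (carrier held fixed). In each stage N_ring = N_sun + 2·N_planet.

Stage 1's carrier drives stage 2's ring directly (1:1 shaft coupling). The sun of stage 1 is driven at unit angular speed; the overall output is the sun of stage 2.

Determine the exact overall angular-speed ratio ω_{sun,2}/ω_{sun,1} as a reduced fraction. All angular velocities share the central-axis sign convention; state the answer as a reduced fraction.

-595/318

Stage 1: N_ring = 34 + 2·19 = 72
Stage 1: 34(ω_s−ω_c) = −72(ω_r−ω_c),  ω_r=0, ω_s=1
Stage 1: 34(1−ω_c) = −72(0−ω_c)  ⇒  106ω_c = 34  ⇒  ω_c = 17/53
  ⇒ ω_c¹/ω_s¹ = 17/53
Stage 2: N_ring = 12 + 2·29 = 70
Stage 2: 12(ω_s−ω_c) = −70(ω_r−ω_c),  ω_c=0, ω_r=1
Stage 2: ω_s = 0 − (70/12)(1−0) = -35/6
  ⇒ ω_s²/ω_r² = -35/6
Coupling ω_r² = ω_c¹ ⇒ overall = 17/53 × -35/6 = -595/318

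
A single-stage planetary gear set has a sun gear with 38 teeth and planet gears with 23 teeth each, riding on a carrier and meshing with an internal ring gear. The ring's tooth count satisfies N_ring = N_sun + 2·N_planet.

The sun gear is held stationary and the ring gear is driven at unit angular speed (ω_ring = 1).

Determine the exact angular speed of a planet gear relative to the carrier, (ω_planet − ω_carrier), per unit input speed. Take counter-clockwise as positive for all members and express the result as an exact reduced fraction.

1596/1403

N_ring = 38 + 2·23 = 84
38(ω_s−ω_c) = −84(ω_r−ω_c),  ω_s=0, ω_r=1
38(0−ω_c) = −84(1−ω_c)  ⇒  122ω_c = 84  ⇒  ω_c = 42/61
sun–planet: 38·(0−42/61) = −23·(ω_p−ω_c)  ⇒  ω_p−ω_c = −(38/23)·(-42/61) = 1596/1403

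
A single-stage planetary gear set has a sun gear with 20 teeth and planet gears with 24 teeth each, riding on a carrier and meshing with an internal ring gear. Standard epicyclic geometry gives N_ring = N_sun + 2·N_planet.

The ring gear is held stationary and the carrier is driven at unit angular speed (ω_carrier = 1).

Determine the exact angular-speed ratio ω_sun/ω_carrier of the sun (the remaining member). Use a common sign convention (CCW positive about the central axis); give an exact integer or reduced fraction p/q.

22/5

N_ring = 20 + 2·24 = 68
20(ω_s−ω_c) = −68(ω_r−ω_c),  ω_r=0, ω_c=1
ω_s = 1 − (68/20)(0−1) = 22/5
ω_s/ω_c = 22/5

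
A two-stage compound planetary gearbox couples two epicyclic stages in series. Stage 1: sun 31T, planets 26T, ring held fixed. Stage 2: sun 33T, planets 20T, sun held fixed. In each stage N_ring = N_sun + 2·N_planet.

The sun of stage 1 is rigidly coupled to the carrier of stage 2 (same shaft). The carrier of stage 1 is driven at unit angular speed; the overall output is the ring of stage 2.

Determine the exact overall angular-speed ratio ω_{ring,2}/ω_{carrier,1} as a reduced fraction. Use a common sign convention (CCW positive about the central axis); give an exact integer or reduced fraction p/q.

12084/2263

Stage 1: N_ring = 31 + 2·26 = 83
Stage 1: 31(ω_s−ω_c) = −83(ω_r−ω_c),  ω_r=0, ω_c=1
Stage 1: ω_s = 1 − (83/31)(0−1) = 114/31
  ⇒ ω_s¹/ω_c¹ = 114/31
Stage 2: N_ring = 33 + 2·20 = 73
Stage 2: 33(ω_s−ω_c) = −73(ω_r−ω_c),  ω_s=0, ω_c=1
Stage 2: ω_r = 1 − (33/73)(0−1) = 106/73
  ⇒ ω_r²/ω_c² = 106/73
Coupling ω_c² = ω_s¹ ⇒ overall = 114/31 × 106/73 = 12084/2263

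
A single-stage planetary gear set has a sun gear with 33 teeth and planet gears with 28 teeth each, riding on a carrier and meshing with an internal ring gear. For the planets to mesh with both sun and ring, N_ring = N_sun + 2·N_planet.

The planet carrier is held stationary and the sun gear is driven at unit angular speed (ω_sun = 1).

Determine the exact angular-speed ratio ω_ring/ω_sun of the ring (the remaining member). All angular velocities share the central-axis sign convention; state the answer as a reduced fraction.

-33/89

N_ring = 33 + 2·28 = 89
33(ω_s−ω_c) = −89(ω_r−ω_c),  ω_c=0, ω_s=1
ω_r = 0 − (33/89)(1−0) = -33/89
ω_r/ω_s = -33/89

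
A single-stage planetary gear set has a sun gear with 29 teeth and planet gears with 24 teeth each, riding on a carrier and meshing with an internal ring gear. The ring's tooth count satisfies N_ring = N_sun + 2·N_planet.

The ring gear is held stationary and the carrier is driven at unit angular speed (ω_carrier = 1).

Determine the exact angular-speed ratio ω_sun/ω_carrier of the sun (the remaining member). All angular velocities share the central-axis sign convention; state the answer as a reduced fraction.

106/29

N_ring = 29 + 2·24 = 77
29(ω_s−ω_c) = −77(ω_r−ω_c),  ω_r=0, ω_c=1
ω_s = 1 − (77/29)(0−1) = 106/29
ω_s/ω_c = 106/29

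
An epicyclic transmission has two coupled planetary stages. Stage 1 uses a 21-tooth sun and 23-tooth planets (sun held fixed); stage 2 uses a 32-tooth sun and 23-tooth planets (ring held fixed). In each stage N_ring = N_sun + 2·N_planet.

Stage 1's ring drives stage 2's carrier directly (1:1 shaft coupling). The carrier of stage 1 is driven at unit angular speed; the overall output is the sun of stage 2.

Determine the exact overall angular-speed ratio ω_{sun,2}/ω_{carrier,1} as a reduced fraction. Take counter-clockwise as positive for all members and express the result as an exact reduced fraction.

605/134

Stage 1: N_ring = 21 + 2·23 = 67
Stage 1: 21(ω_s−ω_c) = −67(ω_r−ω_c),  ω_s=0, ω_c=1
Stage 1: ω_r = 1 − (21/67)(0−1) = 88/67
  ⇒ ω_r¹/ω_c¹ = 88/67
Stage 2: N_ring = 32 + 2·23 = 78
Stage 2: 32(ω_s−ω_c) = −78(ω_r−ω_c),  ω_r=0, ω_c=1
Stage 2: ω_s = 1 − (78/32)(0−1) = 55/16
  ⇒ ω_s²/ω_c² = 55/16
Coupling ω_c² = ω_r¹ ⇒ overall = 88/67 × 55/16 = 605/134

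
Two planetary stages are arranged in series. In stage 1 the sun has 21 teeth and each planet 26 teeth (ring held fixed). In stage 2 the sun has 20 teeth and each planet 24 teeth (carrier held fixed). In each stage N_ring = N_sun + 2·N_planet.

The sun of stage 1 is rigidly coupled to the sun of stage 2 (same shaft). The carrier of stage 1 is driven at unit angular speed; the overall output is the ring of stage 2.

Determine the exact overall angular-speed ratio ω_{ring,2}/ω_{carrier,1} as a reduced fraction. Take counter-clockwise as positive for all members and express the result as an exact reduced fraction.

Stage 1: N_ring = 21 + 2·26 = 73
Stage 1: 21(ω_s−ω_c) = −73(ω_r−ω_c),  ω_r=0, ω_c=1
Stage 1: ω_s = 1 − (73/21)(0−1) = 94/21
  ⇒ ω_s¹/ω_c¹ = 94/21
Stage 2: N_ring = 20 + 2·24 = 68
Stage 2: 20(ω_s−ω_c) = −68(ω_r−ω_c),  ω_c=0, ω_s=1
Stage 2: ω_r = 0 − (20/68)(1−0) = -5/17
  ⇒ ω_r²/ω_s² = -5/17
Coupling ω_s² = ω_s¹ ⇒ overall = 94/21 × -5/17 = -470/357

-470/357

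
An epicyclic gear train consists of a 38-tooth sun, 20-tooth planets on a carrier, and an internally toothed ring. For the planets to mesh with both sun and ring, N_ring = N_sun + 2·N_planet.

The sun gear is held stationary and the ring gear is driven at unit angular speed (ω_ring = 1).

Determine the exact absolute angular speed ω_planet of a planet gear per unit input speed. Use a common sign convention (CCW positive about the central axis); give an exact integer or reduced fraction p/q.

N_ring = 38 + 2·20 = 78
38(ω_s−ω_c) = −78(ω_r−ω_c),  ω_s=0, ω_r=1
38(0−ω_c) = −78(1−ω_c)  ⇒  116ω_c = 78  ⇒  ω_c = 39/58
sun–planet: 38·(0−39/58) = −20·(ω_p−ω_c)  ⇒  ω_p−ω_c = −(38/20)·(-39/58) = 741/580
ω_p = 39/58 + 741/580 = 39/20

39/20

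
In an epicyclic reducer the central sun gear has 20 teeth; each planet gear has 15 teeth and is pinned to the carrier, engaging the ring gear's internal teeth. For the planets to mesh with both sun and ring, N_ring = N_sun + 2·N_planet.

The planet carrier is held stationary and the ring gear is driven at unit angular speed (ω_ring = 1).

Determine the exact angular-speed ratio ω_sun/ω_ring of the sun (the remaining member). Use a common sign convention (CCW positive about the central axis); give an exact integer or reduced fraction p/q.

N_ring = 20 + 2·15 = 50
20(ω_s−ω_c) = −50(ω_r−ω_c),  ω_c=0, ω_r=1
ω_s = 0 − (50/20)(1−0) = -5/2
ω_s/ω_r = -5/2

-5/2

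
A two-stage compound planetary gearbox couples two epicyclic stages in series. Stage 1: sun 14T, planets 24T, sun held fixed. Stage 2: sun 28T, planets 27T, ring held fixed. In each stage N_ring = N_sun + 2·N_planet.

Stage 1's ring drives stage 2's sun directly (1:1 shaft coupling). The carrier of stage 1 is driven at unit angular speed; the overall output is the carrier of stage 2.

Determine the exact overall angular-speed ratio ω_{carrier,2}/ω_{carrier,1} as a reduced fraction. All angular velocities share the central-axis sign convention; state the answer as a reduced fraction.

Stage 1: N_ring = 14 + 2·24 = 62
Stage 1: 14(ω_s−ω_c) = −62(ω_r−ω_c),  ω_s=0, ω_c=1
Stage 1: ω_r = 1 − (14/62)(0−1) = 38/31
  ⇒ ω_r¹/ω_c¹ = 38/31
Stage 2: N_ring = 28 + 2·27 = 82
Stage 2: 28(ω_s−ω_c) = −82(ω_r−ω_c),  ω_r=0, ω_s=1
Stage 2: 28(1−ω_c) = −82(0−ω_c)  ⇒  110ω_c = 28  ⇒  ω_c = 14/55
  ⇒ ω_c²/ω_s² = 14/55
Coupling ω_s² = ω_r¹ ⇒ overall = 38/31 × 14/55 = 532/1705

532/1705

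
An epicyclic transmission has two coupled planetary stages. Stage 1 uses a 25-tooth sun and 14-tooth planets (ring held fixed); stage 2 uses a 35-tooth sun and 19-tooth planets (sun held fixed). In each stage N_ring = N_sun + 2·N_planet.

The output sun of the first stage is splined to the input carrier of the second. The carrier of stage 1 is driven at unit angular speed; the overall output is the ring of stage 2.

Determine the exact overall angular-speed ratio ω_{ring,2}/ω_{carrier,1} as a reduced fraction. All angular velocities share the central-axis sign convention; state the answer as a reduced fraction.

8424/1825

Stage 1: N_ring = 25 + 2·14 = 53
Stage 1: 25(ω_s−ω_c) = −53(ω_r−ω_c),  ω_r=0, ω_c=1
Stage 1: ω_s = 1 − (53/25)(0−1) = 78/25
  ⇒ ω_s¹/ω_c¹ = 78/25
Stage 2: N_ring = 35 + 2·19 = 73
Stage 2: 35(ω_s−ω_c) = −73(ω_r−ω_c),  ω_s=0, ω_c=1
Stage 2: ω_r = 1 − (35/73)(0−1) = 108/73
  ⇒ ω_r²/ω_c² = 108/73
Coupling ω_c² = ω_s¹ ⇒ overall = 78/25 × 108/73 = 8424/1825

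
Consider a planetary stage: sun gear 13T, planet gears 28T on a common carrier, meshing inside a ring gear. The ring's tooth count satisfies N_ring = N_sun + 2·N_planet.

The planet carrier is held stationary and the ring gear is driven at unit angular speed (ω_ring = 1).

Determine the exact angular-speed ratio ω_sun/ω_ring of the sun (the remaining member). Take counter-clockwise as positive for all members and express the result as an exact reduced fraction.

-69/13

N_ring = 13 + 2·28 = 69
13(ω_s−ω_c) = −69(ω_r−ω_c),  ω_c=0, ω_r=1
ω_s = 0 − (69/13)(1−0) = -69/13
ω_s/ω_r = -69/13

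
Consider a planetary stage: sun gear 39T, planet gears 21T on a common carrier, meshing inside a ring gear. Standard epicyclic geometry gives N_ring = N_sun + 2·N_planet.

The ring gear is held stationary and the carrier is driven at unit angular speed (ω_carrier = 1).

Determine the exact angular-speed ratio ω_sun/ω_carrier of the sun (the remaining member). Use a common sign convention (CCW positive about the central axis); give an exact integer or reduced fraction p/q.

40/13

N_ring = 39 + 2·21 = 81
39(ω_s−ω_c) = −81(ω_r−ω_c),  ω_r=0, ω_c=1
ω_s = 1 − (81/39)(0−1) = 40/13
ω_s/ω_c = 40/13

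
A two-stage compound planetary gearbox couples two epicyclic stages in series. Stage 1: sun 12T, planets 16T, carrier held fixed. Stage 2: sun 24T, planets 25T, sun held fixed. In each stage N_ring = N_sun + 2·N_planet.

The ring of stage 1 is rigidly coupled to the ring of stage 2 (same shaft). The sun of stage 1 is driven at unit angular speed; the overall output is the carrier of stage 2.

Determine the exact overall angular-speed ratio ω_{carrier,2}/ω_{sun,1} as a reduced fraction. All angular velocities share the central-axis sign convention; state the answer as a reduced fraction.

Stage 1: N_ring = 12 + 2·16 = 44
Stage 1: 12(ω_s−ω_c) = −44(ω_r−ω_c),  ω_c=0, ω_s=1
Stage 1: ω_r = 0 − (12/44)(1−0) = -3/11
  ⇒ ω_r¹/ω_s¹ = -3/11
Stage 2: N_ring = 24 + 2·25 = 74
Stage 2: 24(ω_s−ω_c) = −74(ω_r−ω_c),  ω_s=0, ω_r=1
Stage 2: 24(0−ω_c) = −74(1−ω_c)  ⇒  98ω_c = 74  ⇒  ω_c = 37/49
  ⇒ ω_c²/ω_r² = 37/49
Coupling ω_r² = ω_r¹ ⇒ overall = -3/11 × 37/49 = -111/539

-111/539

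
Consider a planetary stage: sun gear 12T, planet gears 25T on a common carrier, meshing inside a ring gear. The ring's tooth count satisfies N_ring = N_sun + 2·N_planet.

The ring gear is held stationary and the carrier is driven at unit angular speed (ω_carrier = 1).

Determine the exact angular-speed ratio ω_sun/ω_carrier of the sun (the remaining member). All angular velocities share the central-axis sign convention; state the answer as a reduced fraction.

37/6

N_ring = 12 + 2·25 = 62
12(ω_s−ω_c) = −62(ω_r−ω_c),  ω_r=0, ω_c=1
ω_s = 1 − (62/12)(0−1) = 37/6
ω_s/ω_c = 37/6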